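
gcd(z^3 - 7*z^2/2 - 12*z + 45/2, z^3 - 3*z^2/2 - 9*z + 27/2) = z^2 + 3*z/2 - 9/2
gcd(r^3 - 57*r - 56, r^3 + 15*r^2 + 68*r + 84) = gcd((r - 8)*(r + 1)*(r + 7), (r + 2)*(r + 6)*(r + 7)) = r + 7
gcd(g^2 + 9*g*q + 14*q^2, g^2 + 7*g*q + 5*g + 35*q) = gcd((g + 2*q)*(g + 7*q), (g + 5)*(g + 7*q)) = g + 7*q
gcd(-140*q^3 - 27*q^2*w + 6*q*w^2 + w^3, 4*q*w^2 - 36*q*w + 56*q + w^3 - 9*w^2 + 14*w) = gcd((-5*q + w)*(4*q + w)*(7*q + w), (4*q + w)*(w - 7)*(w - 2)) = 4*q + w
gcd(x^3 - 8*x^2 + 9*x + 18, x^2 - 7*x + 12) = x - 3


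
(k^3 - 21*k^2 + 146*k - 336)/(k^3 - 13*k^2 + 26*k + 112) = (k - 6)/(k + 2)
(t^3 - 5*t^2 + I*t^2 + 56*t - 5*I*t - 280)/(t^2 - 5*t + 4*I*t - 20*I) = (t^2 + I*t + 56)/(t + 4*I)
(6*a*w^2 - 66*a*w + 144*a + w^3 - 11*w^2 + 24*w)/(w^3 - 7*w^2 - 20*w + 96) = (6*a + w)/(w + 4)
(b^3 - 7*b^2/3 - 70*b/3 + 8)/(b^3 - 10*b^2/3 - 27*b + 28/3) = (b - 6)/(b - 7)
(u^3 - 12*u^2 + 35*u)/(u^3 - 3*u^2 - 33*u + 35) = u*(u - 5)/(u^2 + 4*u - 5)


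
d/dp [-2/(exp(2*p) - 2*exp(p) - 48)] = 4*(exp(p) - 1)*exp(p)/(-exp(2*p) + 2*exp(p) + 48)^2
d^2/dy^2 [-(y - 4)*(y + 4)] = -2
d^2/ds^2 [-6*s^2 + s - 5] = -12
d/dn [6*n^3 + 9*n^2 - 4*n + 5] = 18*n^2 + 18*n - 4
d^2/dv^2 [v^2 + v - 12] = 2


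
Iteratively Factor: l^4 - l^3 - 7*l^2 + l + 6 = (l + 2)*(l^3 - 3*l^2 - l + 3) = (l + 1)*(l + 2)*(l^2 - 4*l + 3) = (l - 1)*(l + 1)*(l + 2)*(l - 3)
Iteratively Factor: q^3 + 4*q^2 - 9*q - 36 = (q + 3)*(q^2 + q - 12) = (q - 3)*(q + 3)*(q + 4)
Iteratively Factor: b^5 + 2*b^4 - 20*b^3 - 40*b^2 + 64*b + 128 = (b + 2)*(b^4 - 20*b^2 + 64) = (b + 2)^2*(b^3 - 2*b^2 - 16*b + 32) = (b - 4)*(b + 2)^2*(b^2 + 2*b - 8) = (b - 4)*(b + 2)^2*(b + 4)*(b - 2)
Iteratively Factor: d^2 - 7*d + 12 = (d - 4)*(d - 3)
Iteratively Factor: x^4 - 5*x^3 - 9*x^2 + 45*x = (x - 5)*(x^3 - 9*x) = x*(x - 5)*(x^2 - 9) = x*(x - 5)*(x - 3)*(x + 3)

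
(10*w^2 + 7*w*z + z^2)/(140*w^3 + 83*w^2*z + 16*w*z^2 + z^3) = (2*w + z)/(28*w^2 + 11*w*z + z^2)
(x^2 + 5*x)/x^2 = (x + 5)/x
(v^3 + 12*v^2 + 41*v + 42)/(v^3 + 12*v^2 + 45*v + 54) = (v^2 + 9*v + 14)/(v^2 + 9*v + 18)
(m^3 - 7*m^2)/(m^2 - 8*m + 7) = m^2/(m - 1)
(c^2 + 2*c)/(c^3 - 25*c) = (c + 2)/(c^2 - 25)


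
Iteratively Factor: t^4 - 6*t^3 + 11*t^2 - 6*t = (t)*(t^3 - 6*t^2 + 11*t - 6) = t*(t - 1)*(t^2 - 5*t + 6) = t*(t - 2)*(t - 1)*(t - 3)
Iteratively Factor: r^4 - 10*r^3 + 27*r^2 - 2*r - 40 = (r + 1)*(r^3 - 11*r^2 + 38*r - 40) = (r - 4)*(r + 1)*(r^2 - 7*r + 10) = (r - 4)*(r - 2)*(r + 1)*(r - 5)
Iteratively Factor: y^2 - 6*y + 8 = (y - 2)*(y - 4)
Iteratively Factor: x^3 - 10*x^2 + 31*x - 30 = (x - 2)*(x^2 - 8*x + 15) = (x - 5)*(x - 2)*(x - 3)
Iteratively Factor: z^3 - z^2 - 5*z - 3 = (z + 1)*(z^2 - 2*z - 3) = (z + 1)^2*(z - 3)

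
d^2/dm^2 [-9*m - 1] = 0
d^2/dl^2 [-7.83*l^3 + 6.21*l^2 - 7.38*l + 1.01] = 12.42 - 46.98*l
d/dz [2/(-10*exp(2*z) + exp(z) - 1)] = (40*exp(z) - 2)*exp(z)/(10*exp(2*z) - exp(z) + 1)^2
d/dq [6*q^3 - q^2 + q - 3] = 18*q^2 - 2*q + 1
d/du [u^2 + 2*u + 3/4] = 2*u + 2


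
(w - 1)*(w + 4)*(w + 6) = w^3 + 9*w^2 + 14*w - 24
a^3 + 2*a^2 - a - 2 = (a - 1)*(a + 1)*(a + 2)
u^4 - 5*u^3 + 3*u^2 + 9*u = u*(u - 3)^2*(u + 1)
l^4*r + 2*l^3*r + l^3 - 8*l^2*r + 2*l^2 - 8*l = l*(l - 2)*(l + 4)*(l*r + 1)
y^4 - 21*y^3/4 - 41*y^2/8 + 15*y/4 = y*(y - 6)*(y - 1/2)*(y + 5/4)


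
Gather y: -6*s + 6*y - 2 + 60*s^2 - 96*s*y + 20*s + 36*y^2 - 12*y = 60*s^2 + 14*s + 36*y^2 + y*(-96*s - 6) - 2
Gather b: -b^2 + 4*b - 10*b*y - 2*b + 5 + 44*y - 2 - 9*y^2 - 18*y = -b^2 + b*(2 - 10*y) - 9*y^2 + 26*y + 3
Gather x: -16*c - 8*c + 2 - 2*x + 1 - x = -24*c - 3*x + 3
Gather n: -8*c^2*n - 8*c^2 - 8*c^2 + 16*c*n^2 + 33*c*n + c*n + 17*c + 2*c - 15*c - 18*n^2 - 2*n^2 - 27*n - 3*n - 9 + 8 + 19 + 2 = -16*c^2 + 4*c + n^2*(16*c - 20) + n*(-8*c^2 + 34*c - 30) + 20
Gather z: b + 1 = b + 1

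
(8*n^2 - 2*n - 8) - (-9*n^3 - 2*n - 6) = 9*n^3 + 8*n^2 - 2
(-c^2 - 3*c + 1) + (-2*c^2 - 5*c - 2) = -3*c^2 - 8*c - 1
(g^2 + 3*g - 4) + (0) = g^2 + 3*g - 4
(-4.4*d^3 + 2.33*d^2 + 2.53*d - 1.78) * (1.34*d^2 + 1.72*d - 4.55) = -5.896*d^5 - 4.4458*d^4 + 27.4178*d^3 - 8.6351*d^2 - 14.5731*d + 8.099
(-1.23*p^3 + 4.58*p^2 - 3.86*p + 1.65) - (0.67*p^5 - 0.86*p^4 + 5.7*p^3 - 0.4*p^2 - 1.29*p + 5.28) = -0.67*p^5 + 0.86*p^4 - 6.93*p^3 + 4.98*p^2 - 2.57*p - 3.63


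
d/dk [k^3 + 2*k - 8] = 3*k^2 + 2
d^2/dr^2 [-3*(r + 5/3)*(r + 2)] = -6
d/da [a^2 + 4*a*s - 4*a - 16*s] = 2*a + 4*s - 4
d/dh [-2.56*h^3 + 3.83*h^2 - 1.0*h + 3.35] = -7.68*h^2 + 7.66*h - 1.0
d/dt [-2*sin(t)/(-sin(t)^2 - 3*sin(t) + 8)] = 2*(cos(t)^2 - 9)*cos(t)/(sin(t)^2 + 3*sin(t) - 8)^2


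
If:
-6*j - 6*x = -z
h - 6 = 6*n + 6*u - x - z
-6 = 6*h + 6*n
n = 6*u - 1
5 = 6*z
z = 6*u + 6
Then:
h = 31/6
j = 1523/36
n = -37/6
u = -31/36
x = -253/6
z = 5/6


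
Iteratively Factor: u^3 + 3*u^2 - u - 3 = (u + 1)*(u^2 + 2*u - 3) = (u + 1)*(u + 3)*(u - 1)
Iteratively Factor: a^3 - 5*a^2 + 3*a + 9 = (a - 3)*(a^2 - 2*a - 3) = (a - 3)*(a + 1)*(a - 3)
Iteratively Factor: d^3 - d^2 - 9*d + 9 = (d - 1)*(d^2 - 9) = (d - 1)*(d + 3)*(d - 3)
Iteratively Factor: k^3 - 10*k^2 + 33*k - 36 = (k - 4)*(k^2 - 6*k + 9) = (k - 4)*(k - 3)*(k - 3)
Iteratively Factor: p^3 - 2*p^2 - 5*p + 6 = (p - 1)*(p^2 - p - 6) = (p - 1)*(p + 2)*(p - 3)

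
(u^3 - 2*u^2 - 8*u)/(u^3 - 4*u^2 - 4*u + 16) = u/(u - 2)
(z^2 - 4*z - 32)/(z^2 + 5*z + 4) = (z - 8)/(z + 1)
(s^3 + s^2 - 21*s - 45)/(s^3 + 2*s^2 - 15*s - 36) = (s - 5)/(s - 4)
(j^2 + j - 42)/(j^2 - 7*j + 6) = (j + 7)/(j - 1)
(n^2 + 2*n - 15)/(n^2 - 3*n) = (n + 5)/n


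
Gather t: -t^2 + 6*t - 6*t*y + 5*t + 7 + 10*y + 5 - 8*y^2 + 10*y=-t^2 + t*(11 - 6*y) - 8*y^2 + 20*y + 12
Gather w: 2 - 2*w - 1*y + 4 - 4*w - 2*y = -6*w - 3*y + 6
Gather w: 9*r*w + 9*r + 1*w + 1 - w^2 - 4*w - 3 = 9*r - w^2 + w*(9*r - 3) - 2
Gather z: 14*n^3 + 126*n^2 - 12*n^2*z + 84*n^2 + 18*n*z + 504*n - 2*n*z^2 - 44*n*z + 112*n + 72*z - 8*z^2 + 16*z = 14*n^3 + 210*n^2 + 616*n + z^2*(-2*n - 8) + z*(-12*n^2 - 26*n + 88)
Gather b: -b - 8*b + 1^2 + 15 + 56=72 - 9*b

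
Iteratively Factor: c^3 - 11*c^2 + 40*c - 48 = (c - 4)*(c^2 - 7*c + 12) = (c - 4)*(c - 3)*(c - 4)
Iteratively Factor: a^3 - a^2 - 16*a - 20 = (a + 2)*(a^2 - 3*a - 10) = (a - 5)*(a + 2)*(a + 2)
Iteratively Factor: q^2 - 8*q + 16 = (q - 4)*(q - 4)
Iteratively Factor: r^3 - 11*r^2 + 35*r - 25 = (r - 5)*(r^2 - 6*r + 5) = (r - 5)*(r - 1)*(r - 5)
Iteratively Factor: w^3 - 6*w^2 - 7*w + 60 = (w + 3)*(w^2 - 9*w + 20) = (w - 4)*(w + 3)*(w - 5)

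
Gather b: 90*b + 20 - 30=90*b - 10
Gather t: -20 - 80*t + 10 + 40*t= -40*t - 10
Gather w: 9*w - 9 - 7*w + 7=2*w - 2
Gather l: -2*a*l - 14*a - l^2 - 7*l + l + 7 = -14*a - l^2 + l*(-2*a - 6) + 7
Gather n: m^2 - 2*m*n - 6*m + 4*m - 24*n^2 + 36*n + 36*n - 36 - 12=m^2 - 2*m - 24*n^2 + n*(72 - 2*m) - 48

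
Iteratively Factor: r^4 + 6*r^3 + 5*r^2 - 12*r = (r + 4)*(r^3 + 2*r^2 - 3*r) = r*(r + 4)*(r^2 + 2*r - 3) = r*(r + 3)*(r + 4)*(r - 1)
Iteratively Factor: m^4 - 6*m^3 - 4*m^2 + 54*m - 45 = (m + 3)*(m^3 - 9*m^2 + 23*m - 15) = (m - 3)*(m + 3)*(m^2 - 6*m + 5) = (m - 3)*(m - 1)*(m + 3)*(m - 5)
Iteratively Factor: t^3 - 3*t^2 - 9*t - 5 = (t + 1)*(t^2 - 4*t - 5) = (t - 5)*(t + 1)*(t + 1)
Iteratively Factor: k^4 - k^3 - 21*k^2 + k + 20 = (k - 1)*(k^3 - 21*k - 20) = (k - 1)*(k + 1)*(k^2 - k - 20) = (k - 5)*(k - 1)*(k + 1)*(k + 4)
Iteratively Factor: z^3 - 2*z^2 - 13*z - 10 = (z + 2)*(z^2 - 4*z - 5) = (z + 1)*(z + 2)*(z - 5)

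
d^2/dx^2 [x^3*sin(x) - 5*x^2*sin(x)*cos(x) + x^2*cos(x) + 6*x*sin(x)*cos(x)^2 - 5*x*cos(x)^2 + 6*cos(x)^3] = -x^3*sin(x) + 10*x^2*sin(2*x) + 5*x^2*cos(x) + x*sin(x)/2 - 27*x*sin(3*x)/2 - 10*x*cos(2*x) + 5*sin(2*x) + cos(x)/2 - 9*cos(3*x)/2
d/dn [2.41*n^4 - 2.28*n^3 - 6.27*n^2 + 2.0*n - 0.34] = 9.64*n^3 - 6.84*n^2 - 12.54*n + 2.0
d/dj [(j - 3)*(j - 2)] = 2*j - 5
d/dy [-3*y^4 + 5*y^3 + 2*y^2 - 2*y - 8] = -12*y^3 + 15*y^2 + 4*y - 2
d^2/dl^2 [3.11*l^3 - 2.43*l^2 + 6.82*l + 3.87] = 18.66*l - 4.86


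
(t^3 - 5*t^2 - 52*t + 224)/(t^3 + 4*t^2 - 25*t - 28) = (t - 8)/(t + 1)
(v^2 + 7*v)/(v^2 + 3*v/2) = 2*(v + 7)/(2*v + 3)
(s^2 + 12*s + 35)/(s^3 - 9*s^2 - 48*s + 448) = (s + 5)/(s^2 - 16*s + 64)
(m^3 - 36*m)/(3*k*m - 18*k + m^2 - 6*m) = m*(m + 6)/(3*k + m)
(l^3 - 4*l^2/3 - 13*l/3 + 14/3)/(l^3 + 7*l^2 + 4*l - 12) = (l - 7/3)/(l + 6)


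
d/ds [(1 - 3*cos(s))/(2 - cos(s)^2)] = (3*cos(s)^2 - 2*cos(s) + 6)*sin(s)/(sin(s)^2 + 1)^2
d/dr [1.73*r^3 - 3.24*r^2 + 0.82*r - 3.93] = 5.19*r^2 - 6.48*r + 0.82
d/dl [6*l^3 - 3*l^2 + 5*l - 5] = 18*l^2 - 6*l + 5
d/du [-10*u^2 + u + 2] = 1 - 20*u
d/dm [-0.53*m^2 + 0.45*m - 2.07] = 0.45 - 1.06*m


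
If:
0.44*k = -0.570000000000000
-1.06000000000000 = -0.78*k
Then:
No Solution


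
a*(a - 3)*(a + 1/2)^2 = a^4 - 2*a^3 - 11*a^2/4 - 3*a/4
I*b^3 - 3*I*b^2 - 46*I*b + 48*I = (b - 8)*(b + 6)*(I*b - I)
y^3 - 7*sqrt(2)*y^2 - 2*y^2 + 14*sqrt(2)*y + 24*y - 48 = (y - 2)*(y - 4*sqrt(2))*(y - 3*sqrt(2))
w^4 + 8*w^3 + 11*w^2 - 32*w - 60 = (w - 2)*(w + 2)*(w + 3)*(w + 5)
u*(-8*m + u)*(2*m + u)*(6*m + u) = -96*m^3*u - 52*m^2*u^2 + u^4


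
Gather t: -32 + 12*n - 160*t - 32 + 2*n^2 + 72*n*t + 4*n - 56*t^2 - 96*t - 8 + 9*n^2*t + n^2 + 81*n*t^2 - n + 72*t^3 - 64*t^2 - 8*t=3*n^2 + 15*n + 72*t^3 + t^2*(81*n - 120) + t*(9*n^2 + 72*n - 264) - 72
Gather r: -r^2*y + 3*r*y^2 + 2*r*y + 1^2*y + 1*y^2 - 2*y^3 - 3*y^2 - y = -r^2*y + r*(3*y^2 + 2*y) - 2*y^3 - 2*y^2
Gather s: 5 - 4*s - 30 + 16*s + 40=12*s + 15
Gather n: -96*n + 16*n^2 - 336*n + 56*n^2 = 72*n^2 - 432*n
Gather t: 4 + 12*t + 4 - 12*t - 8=0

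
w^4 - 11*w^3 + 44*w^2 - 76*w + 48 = (w - 4)*(w - 3)*(w - 2)^2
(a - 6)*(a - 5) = a^2 - 11*a + 30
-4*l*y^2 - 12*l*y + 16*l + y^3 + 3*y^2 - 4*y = (-4*l + y)*(y - 1)*(y + 4)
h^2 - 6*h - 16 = (h - 8)*(h + 2)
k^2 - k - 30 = (k - 6)*(k + 5)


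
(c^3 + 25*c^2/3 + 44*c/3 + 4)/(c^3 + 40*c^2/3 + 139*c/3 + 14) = (c + 2)/(c + 7)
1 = 1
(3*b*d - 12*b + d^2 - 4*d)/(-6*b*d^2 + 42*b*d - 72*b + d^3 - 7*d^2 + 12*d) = (-3*b - d)/(6*b*d - 18*b - d^2 + 3*d)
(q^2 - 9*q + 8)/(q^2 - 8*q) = (q - 1)/q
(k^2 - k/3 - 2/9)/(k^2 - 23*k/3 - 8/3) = (k - 2/3)/(k - 8)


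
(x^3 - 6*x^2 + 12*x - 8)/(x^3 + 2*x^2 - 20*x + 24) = (x - 2)/(x + 6)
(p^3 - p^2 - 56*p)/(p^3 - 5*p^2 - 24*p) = (p + 7)/(p + 3)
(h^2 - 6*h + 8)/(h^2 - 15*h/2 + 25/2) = 2*(h^2 - 6*h + 8)/(2*h^2 - 15*h + 25)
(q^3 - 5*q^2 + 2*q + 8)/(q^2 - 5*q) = (q^3 - 5*q^2 + 2*q + 8)/(q*(q - 5))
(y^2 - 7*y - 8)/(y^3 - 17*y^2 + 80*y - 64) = (y + 1)/(y^2 - 9*y + 8)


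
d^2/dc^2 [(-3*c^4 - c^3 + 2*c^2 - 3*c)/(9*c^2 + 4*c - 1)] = 2*(-243*c^6 - 324*c^5 - 63*c^4 - 244*c^3 + 48*c^2 - 84*c - 10)/(729*c^6 + 972*c^5 + 189*c^4 - 152*c^3 - 21*c^2 + 12*c - 1)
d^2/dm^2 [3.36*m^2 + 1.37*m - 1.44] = 6.72000000000000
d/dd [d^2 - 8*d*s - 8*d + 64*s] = 2*d - 8*s - 8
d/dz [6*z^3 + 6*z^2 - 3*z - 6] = 18*z^2 + 12*z - 3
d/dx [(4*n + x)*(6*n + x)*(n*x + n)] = n*(24*n^2 + 20*n*x + 10*n + 3*x^2 + 2*x)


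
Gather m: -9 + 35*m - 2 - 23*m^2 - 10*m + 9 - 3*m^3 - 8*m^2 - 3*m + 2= -3*m^3 - 31*m^2 + 22*m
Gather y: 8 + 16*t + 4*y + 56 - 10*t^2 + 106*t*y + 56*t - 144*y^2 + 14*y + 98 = -10*t^2 + 72*t - 144*y^2 + y*(106*t + 18) + 162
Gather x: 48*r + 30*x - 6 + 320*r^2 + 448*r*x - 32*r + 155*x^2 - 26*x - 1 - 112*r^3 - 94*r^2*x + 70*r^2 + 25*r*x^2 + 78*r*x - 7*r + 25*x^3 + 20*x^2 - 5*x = -112*r^3 + 390*r^2 + 9*r + 25*x^3 + x^2*(25*r + 175) + x*(-94*r^2 + 526*r - 1) - 7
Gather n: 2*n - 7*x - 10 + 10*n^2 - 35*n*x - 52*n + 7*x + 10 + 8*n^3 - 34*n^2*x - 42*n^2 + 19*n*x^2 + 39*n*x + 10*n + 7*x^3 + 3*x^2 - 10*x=8*n^3 + n^2*(-34*x - 32) + n*(19*x^2 + 4*x - 40) + 7*x^3 + 3*x^2 - 10*x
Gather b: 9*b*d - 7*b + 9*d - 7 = b*(9*d - 7) + 9*d - 7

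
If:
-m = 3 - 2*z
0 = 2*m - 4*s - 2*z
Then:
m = 2*z - 3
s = z/2 - 3/2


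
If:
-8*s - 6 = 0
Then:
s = -3/4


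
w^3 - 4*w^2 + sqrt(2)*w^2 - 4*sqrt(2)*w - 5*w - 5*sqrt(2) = (w - 5)*(w + 1)*(w + sqrt(2))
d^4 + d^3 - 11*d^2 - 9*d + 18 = (d - 3)*(d - 1)*(d + 2)*(d + 3)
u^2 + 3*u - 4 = (u - 1)*(u + 4)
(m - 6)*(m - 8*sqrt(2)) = m^2 - 8*sqrt(2)*m - 6*m + 48*sqrt(2)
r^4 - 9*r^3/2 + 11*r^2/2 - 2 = (r - 2)^2*(r - 1)*(r + 1/2)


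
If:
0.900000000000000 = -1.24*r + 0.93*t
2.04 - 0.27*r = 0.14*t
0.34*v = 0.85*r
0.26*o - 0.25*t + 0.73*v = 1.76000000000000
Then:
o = -16.23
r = 4.17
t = 6.53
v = 10.43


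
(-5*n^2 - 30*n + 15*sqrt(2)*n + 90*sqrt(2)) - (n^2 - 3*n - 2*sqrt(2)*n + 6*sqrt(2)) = -6*n^2 - 27*n + 17*sqrt(2)*n + 84*sqrt(2)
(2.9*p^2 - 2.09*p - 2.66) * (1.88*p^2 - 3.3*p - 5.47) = 5.452*p^4 - 13.4992*p^3 - 13.9668*p^2 + 20.2103*p + 14.5502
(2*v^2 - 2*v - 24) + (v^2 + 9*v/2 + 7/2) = 3*v^2 + 5*v/2 - 41/2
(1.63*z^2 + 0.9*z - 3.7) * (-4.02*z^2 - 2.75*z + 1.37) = -6.5526*z^4 - 8.1005*z^3 + 14.6321*z^2 + 11.408*z - 5.069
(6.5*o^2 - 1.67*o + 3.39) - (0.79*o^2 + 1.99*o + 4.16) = 5.71*o^2 - 3.66*o - 0.77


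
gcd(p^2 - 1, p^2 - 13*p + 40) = 1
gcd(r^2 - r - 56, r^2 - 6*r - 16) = r - 8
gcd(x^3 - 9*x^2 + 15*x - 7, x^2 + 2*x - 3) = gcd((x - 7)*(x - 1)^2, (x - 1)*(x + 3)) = x - 1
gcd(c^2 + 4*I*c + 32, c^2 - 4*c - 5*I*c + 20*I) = 1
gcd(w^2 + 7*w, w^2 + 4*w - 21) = w + 7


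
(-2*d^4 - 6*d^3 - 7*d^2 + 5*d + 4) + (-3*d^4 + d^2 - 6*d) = -5*d^4 - 6*d^3 - 6*d^2 - d + 4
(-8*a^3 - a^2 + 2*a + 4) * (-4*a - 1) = 32*a^4 + 12*a^3 - 7*a^2 - 18*a - 4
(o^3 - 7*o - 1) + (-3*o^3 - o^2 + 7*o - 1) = -2*o^3 - o^2 - 2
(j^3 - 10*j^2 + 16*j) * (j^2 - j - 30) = j^5 - 11*j^4 - 4*j^3 + 284*j^2 - 480*j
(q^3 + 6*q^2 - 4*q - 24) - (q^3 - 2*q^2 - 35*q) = 8*q^2 + 31*q - 24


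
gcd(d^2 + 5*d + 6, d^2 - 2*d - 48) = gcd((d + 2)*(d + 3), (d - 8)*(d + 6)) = 1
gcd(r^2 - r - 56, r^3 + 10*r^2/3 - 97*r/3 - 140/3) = r + 7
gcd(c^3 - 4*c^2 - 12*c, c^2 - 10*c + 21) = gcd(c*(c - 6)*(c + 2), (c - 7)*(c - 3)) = 1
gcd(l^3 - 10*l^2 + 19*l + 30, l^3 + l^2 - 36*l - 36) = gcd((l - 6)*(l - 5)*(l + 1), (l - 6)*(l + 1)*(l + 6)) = l^2 - 5*l - 6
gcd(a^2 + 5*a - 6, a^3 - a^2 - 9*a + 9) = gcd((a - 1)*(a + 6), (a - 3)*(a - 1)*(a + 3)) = a - 1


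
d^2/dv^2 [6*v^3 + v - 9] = 36*v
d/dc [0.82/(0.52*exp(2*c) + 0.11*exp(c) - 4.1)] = (-0.8528*exp(c) - 0.0902)*exp(c)/(0.52*exp(2*c) + 0.11*exp(c) - 4.1)^2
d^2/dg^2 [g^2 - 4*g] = 2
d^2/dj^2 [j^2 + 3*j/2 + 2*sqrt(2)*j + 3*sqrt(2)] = 2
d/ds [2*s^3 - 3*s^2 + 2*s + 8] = 6*s^2 - 6*s + 2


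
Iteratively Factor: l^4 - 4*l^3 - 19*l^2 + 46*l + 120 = (l - 5)*(l^3 + l^2 - 14*l - 24) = (l - 5)*(l - 4)*(l^2 + 5*l + 6) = (l - 5)*(l - 4)*(l + 2)*(l + 3)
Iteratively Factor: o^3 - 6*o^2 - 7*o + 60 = (o - 5)*(o^2 - o - 12) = (o - 5)*(o - 4)*(o + 3)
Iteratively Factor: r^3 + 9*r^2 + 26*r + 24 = (r + 2)*(r^2 + 7*r + 12) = (r + 2)*(r + 3)*(r + 4)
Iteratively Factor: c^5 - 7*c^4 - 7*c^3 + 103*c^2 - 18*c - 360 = (c - 3)*(c^4 - 4*c^3 - 19*c^2 + 46*c + 120) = (c - 5)*(c - 3)*(c^3 + c^2 - 14*c - 24) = (c - 5)*(c - 3)*(c + 2)*(c^2 - c - 12) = (c - 5)*(c - 4)*(c - 3)*(c + 2)*(c + 3)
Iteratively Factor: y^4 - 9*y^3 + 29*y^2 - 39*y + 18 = (y - 3)*(y^3 - 6*y^2 + 11*y - 6) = (y - 3)^2*(y^2 - 3*y + 2) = (y - 3)^2*(y - 2)*(y - 1)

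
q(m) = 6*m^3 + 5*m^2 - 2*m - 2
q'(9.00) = 1546.00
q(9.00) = 4759.00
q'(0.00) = -2.00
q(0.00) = -2.00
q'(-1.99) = 49.38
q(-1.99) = -25.50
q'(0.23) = 1.25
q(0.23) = -2.12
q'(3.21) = 215.57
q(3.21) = 241.56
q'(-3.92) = 235.40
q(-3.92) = -278.75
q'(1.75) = 70.62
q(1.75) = 41.97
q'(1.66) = 64.20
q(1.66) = 35.90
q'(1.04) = 27.87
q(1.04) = 8.08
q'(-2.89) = 119.44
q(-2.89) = -99.28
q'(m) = 18*m^2 + 10*m - 2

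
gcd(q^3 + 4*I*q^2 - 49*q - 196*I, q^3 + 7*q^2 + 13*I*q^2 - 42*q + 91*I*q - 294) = q + 7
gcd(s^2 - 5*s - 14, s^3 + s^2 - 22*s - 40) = s + 2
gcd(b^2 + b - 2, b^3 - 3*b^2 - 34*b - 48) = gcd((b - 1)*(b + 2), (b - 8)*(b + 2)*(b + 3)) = b + 2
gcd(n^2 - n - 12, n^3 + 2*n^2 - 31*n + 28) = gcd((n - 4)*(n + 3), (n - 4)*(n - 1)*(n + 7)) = n - 4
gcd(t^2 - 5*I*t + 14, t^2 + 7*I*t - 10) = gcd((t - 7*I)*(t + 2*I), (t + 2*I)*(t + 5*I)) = t + 2*I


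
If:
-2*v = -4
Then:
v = 2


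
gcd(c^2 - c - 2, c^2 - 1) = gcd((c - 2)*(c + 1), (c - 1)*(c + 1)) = c + 1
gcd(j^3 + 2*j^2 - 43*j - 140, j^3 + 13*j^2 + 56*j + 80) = j^2 + 9*j + 20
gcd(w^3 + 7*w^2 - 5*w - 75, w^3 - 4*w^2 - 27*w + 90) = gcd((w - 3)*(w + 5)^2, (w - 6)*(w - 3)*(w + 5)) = w^2 + 2*w - 15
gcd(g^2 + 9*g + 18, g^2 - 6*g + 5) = 1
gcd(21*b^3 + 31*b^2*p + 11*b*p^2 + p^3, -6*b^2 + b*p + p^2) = 3*b + p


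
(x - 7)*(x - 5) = x^2 - 12*x + 35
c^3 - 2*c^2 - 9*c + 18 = (c - 3)*(c - 2)*(c + 3)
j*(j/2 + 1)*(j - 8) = j^3/2 - 3*j^2 - 8*j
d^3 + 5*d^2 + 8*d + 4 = (d + 1)*(d + 2)^2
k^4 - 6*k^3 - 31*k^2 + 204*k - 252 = (k - 7)*(k - 3)*(k - 2)*(k + 6)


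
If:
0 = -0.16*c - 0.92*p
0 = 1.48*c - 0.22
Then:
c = 0.15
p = -0.03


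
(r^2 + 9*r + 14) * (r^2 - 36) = r^4 + 9*r^3 - 22*r^2 - 324*r - 504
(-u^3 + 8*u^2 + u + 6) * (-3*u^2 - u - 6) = 3*u^5 - 23*u^4 - 5*u^3 - 67*u^2 - 12*u - 36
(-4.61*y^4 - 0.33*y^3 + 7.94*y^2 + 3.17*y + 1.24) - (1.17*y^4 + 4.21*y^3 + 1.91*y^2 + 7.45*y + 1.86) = -5.78*y^4 - 4.54*y^3 + 6.03*y^2 - 4.28*y - 0.62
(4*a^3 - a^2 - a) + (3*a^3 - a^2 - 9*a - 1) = 7*a^3 - 2*a^2 - 10*a - 1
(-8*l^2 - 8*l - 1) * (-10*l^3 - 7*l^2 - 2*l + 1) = 80*l^5 + 136*l^4 + 82*l^3 + 15*l^2 - 6*l - 1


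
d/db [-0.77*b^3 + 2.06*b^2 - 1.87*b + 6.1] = -2.31*b^2 + 4.12*b - 1.87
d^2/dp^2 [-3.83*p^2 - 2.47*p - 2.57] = -7.66000000000000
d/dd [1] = 0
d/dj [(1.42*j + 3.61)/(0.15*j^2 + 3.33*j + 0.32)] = (0.213*j^2 + 4.7286*j - (0.3*j + 3.33)*(1.42*j + 3.61) + 0.4544)/(0.15*j^2 + 3.33*j + 0.32)^2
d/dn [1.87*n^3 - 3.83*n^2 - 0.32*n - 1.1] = 5.61*n^2 - 7.66*n - 0.32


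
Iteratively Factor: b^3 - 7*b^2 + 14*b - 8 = (b - 1)*(b^2 - 6*b + 8) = (b - 2)*(b - 1)*(b - 4)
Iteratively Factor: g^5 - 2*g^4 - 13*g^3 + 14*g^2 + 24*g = (g + 3)*(g^4 - 5*g^3 + 2*g^2 + 8*g) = (g + 1)*(g + 3)*(g^3 - 6*g^2 + 8*g) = g*(g + 1)*(g + 3)*(g^2 - 6*g + 8) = g*(g - 4)*(g + 1)*(g + 3)*(g - 2)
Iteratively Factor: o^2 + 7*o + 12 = (o + 4)*(o + 3)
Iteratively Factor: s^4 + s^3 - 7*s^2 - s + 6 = (s - 1)*(s^3 + 2*s^2 - 5*s - 6) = (s - 2)*(s - 1)*(s^2 + 4*s + 3) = (s - 2)*(s - 1)*(s + 1)*(s + 3)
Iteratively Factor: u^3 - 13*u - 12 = (u + 1)*(u^2 - u - 12) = (u + 1)*(u + 3)*(u - 4)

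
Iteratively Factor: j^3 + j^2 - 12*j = (j + 4)*(j^2 - 3*j) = j*(j + 4)*(j - 3)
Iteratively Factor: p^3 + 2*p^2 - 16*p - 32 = (p + 2)*(p^2 - 16) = (p - 4)*(p + 2)*(p + 4)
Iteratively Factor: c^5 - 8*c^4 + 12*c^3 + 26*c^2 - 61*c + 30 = (c - 1)*(c^4 - 7*c^3 + 5*c^2 + 31*c - 30) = (c - 5)*(c - 1)*(c^3 - 2*c^2 - 5*c + 6) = (c - 5)*(c - 1)^2*(c^2 - c - 6) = (c - 5)*(c - 3)*(c - 1)^2*(c + 2)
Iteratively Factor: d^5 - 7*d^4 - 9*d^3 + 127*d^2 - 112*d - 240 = (d - 4)*(d^4 - 3*d^3 - 21*d^2 + 43*d + 60) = (d - 4)*(d + 1)*(d^3 - 4*d^2 - 17*d + 60) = (d - 4)*(d - 3)*(d + 1)*(d^2 - d - 20) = (d - 5)*(d - 4)*(d - 3)*(d + 1)*(d + 4)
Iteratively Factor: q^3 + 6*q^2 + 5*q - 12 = (q + 3)*(q^2 + 3*q - 4) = (q - 1)*(q + 3)*(q + 4)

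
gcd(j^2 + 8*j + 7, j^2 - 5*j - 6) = j + 1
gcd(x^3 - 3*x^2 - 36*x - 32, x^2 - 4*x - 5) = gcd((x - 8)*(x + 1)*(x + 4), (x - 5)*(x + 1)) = x + 1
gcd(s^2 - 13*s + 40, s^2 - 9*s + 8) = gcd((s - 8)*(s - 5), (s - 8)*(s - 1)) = s - 8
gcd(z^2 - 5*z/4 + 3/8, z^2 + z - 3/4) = z - 1/2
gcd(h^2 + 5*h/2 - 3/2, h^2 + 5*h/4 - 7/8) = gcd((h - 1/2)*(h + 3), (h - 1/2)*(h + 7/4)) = h - 1/2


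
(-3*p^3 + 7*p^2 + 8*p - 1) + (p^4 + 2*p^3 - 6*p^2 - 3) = p^4 - p^3 + p^2 + 8*p - 4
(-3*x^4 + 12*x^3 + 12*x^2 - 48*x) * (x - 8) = -3*x^5 + 36*x^4 - 84*x^3 - 144*x^2 + 384*x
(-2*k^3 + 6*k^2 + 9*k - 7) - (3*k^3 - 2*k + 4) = -5*k^3 + 6*k^2 + 11*k - 11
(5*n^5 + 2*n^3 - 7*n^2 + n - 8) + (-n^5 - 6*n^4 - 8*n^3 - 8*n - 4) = 4*n^5 - 6*n^4 - 6*n^3 - 7*n^2 - 7*n - 12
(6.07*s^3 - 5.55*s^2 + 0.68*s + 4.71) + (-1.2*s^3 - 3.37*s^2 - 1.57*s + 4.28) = 4.87*s^3 - 8.92*s^2 - 0.89*s + 8.99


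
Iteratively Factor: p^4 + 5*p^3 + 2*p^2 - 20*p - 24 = (p + 2)*(p^3 + 3*p^2 - 4*p - 12) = (p + 2)^2*(p^2 + p - 6) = (p + 2)^2*(p + 3)*(p - 2)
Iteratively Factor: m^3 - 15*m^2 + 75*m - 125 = (m - 5)*(m^2 - 10*m + 25) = (m - 5)^2*(m - 5)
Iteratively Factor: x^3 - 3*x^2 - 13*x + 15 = (x - 5)*(x^2 + 2*x - 3) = (x - 5)*(x + 3)*(x - 1)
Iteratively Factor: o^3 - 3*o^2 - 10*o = (o)*(o^2 - 3*o - 10) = o*(o + 2)*(o - 5)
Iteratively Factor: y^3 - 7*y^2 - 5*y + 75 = (y + 3)*(y^2 - 10*y + 25) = (y - 5)*(y + 3)*(y - 5)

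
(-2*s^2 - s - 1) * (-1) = 2*s^2 + s + 1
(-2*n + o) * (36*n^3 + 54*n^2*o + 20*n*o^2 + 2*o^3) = -72*n^4 - 72*n^3*o + 14*n^2*o^2 + 16*n*o^3 + 2*o^4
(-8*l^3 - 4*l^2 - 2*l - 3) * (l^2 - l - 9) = -8*l^5 + 4*l^4 + 74*l^3 + 35*l^2 + 21*l + 27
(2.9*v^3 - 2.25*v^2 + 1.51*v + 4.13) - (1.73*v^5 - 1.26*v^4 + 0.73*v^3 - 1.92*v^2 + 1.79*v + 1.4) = -1.73*v^5 + 1.26*v^4 + 2.17*v^3 - 0.33*v^2 - 0.28*v + 2.73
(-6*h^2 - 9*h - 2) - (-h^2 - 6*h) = -5*h^2 - 3*h - 2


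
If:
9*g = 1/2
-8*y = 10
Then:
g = 1/18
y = -5/4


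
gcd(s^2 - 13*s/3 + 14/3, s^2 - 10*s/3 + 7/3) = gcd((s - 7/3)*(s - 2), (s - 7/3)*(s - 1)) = s - 7/3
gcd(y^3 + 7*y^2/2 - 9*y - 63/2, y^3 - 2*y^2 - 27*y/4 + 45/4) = y - 3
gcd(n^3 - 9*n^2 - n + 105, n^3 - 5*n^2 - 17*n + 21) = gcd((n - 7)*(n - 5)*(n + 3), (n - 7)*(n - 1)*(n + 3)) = n^2 - 4*n - 21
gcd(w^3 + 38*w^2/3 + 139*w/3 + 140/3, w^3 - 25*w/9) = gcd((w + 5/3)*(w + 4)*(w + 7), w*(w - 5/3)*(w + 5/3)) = w + 5/3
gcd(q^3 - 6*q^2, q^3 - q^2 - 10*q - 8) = 1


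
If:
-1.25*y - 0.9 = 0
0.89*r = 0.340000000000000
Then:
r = 0.38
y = -0.72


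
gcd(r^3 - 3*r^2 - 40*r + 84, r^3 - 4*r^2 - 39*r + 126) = r^2 - r - 42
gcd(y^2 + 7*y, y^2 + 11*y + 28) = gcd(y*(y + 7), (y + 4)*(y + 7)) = y + 7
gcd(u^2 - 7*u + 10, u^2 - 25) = u - 5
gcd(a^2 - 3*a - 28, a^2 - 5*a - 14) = a - 7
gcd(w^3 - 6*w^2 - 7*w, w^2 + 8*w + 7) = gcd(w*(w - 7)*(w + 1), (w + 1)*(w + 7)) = w + 1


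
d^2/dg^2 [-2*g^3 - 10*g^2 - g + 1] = -12*g - 20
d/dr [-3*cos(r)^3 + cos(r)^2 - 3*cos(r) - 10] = (9*cos(r)^2 - 2*cos(r) + 3)*sin(r)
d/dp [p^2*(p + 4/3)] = p*(9*p + 8)/3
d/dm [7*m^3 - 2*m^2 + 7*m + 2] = 21*m^2 - 4*m + 7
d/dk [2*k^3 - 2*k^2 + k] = 6*k^2 - 4*k + 1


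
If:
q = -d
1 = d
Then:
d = 1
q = -1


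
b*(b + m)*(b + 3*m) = b^3 + 4*b^2*m + 3*b*m^2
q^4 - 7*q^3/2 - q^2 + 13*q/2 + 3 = (q - 3)*(q - 2)*(q + 1/2)*(q + 1)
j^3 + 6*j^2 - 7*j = j*(j - 1)*(j + 7)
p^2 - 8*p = p*(p - 8)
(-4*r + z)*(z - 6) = -4*r*z + 24*r + z^2 - 6*z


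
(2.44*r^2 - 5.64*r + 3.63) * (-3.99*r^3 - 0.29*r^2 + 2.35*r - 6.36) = -9.7356*r^5 + 21.796*r^4 - 7.1141*r^3 - 29.8251*r^2 + 44.4009*r - 23.0868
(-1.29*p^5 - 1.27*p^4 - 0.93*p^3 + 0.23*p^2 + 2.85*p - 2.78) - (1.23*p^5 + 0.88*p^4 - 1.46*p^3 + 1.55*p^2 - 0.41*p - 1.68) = -2.52*p^5 - 2.15*p^4 + 0.53*p^3 - 1.32*p^2 + 3.26*p - 1.1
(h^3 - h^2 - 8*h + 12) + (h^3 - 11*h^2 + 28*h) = 2*h^3 - 12*h^2 + 20*h + 12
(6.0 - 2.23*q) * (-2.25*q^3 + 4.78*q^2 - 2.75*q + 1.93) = 5.0175*q^4 - 24.1594*q^3 + 34.8125*q^2 - 20.8039*q + 11.58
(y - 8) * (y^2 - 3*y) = y^3 - 11*y^2 + 24*y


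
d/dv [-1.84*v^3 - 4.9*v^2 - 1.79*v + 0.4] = -5.52*v^2 - 9.8*v - 1.79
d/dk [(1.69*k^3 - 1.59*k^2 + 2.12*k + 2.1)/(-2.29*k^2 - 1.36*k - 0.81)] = (-3.8701*k^4 - 4.5968*k^3 + 2.9105*k^2 + 12.1938*k + 1.1388)/(5.2441*k^4 + 6.2288*k^3 + 5.5594*k^2 + 2.2032*k + 0.6561)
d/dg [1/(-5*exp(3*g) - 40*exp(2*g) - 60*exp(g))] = (3*exp(2*g) + 16*exp(g) + 12)*exp(-g)/(5*(exp(2*g) + 8*exp(g) + 12)^2)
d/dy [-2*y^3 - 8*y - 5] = -6*y^2 - 8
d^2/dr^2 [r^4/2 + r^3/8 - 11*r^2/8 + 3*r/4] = 6*r^2 + 3*r/4 - 11/4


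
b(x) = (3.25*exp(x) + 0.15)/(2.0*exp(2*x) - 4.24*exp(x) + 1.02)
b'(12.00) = 0.00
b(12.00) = 0.00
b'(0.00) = -2.12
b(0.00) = -2.79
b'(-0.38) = 0.38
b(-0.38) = -2.51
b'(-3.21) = 0.22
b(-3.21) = 0.33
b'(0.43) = -31.84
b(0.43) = -6.67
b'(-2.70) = 0.47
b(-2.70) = 0.50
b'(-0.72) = 3.17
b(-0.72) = -3.04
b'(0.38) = -19.39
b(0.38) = -5.43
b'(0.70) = -135.66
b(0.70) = 11.31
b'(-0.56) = 1.51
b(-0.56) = -2.68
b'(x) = (3.25*exp(x) + 0.15)*(-4.0*exp(2*x) + 4.24*exp(x))/(2.0*exp(2*x) - 4.24*exp(x) + 1.02)^2 + 3.25*exp(x)/(2.0*exp(2*x) - 4.24*exp(x) + 1.02)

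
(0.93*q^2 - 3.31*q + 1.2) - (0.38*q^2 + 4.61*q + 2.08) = 0.55*q^2 - 7.92*q - 0.88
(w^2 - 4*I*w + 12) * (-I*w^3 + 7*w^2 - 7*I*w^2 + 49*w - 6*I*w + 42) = -I*w^5 + 3*w^4 - 7*I*w^4 + 21*w^3 - 46*I*w^3 + 102*w^2 - 280*I*w^2 + 588*w - 240*I*w + 504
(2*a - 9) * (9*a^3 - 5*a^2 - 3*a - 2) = 18*a^4 - 91*a^3 + 39*a^2 + 23*a + 18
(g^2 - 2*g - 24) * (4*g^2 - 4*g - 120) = 4*g^4 - 12*g^3 - 208*g^2 + 336*g + 2880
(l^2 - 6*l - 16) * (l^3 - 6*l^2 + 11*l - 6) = l^5 - 12*l^4 + 31*l^3 + 24*l^2 - 140*l + 96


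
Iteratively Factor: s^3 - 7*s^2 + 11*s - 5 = (s - 5)*(s^2 - 2*s + 1) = (s - 5)*(s - 1)*(s - 1)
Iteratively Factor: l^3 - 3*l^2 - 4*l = (l)*(l^2 - 3*l - 4) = l*(l - 4)*(l + 1)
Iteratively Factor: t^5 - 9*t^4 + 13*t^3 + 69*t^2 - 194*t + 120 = (t - 2)*(t^4 - 7*t^3 - t^2 + 67*t - 60) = (t - 5)*(t - 2)*(t^3 - 2*t^2 - 11*t + 12) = (t - 5)*(t - 2)*(t - 1)*(t^2 - t - 12) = (t - 5)*(t - 2)*(t - 1)*(t + 3)*(t - 4)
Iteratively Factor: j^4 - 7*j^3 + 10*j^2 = (j)*(j^3 - 7*j^2 + 10*j) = j^2*(j^2 - 7*j + 10) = j^2*(j - 5)*(j - 2)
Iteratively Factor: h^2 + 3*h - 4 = (h + 4)*(h - 1)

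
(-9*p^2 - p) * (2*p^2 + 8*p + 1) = -18*p^4 - 74*p^3 - 17*p^2 - p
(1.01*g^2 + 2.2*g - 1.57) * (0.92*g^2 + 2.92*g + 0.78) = 0.9292*g^4 + 4.9732*g^3 + 5.7674*g^2 - 2.8684*g - 1.2246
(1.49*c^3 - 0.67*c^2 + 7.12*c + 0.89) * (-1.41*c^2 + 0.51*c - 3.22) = -2.1009*c^5 + 1.7046*c^4 - 15.1787*c^3 + 4.5337*c^2 - 22.4725*c - 2.8658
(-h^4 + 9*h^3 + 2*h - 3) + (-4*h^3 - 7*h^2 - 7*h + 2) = -h^4 + 5*h^3 - 7*h^2 - 5*h - 1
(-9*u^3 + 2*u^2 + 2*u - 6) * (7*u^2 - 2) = -63*u^5 + 14*u^4 + 32*u^3 - 46*u^2 - 4*u + 12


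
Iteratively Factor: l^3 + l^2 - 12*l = (l)*(l^2 + l - 12) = l*(l - 3)*(l + 4)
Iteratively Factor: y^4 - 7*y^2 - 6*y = (y)*(y^3 - 7*y - 6) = y*(y - 3)*(y^2 + 3*y + 2) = y*(y - 3)*(y + 2)*(y + 1)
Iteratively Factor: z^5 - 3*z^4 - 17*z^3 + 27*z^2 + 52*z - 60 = (z + 2)*(z^4 - 5*z^3 - 7*z^2 + 41*z - 30) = (z - 5)*(z + 2)*(z^3 - 7*z + 6) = (z - 5)*(z + 2)*(z + 3)*(z^2 - 3*z + 2) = (z - 5)*(z - 1)*(z + 2)*(z + 3)*(z - 2)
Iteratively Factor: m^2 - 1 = (m - 1)*(m + 1)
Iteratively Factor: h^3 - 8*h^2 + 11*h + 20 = (h + 1)*(h^2 - 9*h + 20) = (h - 4)*(h + 1)*(h - 5)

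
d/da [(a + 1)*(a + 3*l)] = 2*a + 3*l + 1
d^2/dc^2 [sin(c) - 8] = -sin(c)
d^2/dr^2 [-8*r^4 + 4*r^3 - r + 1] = 24*r*(1 - 4*r)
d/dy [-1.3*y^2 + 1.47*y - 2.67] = 1.47 - 2.6*y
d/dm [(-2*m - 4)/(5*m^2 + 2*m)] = 2*(5*m^2 + 20*m + 4)/(m^2*(25*m^2 + 20*m + 4))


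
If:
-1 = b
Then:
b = -1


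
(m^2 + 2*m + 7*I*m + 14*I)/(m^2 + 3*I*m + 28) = (m + 2)/(m - 4*I)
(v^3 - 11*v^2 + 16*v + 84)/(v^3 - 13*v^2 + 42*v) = (v + 2)/v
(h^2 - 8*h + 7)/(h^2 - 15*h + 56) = (h - 1)/(h - 8)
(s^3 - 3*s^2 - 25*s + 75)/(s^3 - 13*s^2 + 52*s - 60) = (s^2 + 2*s - 15)/(s^2 - 8*s + 12)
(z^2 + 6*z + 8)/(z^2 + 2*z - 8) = (z + 2)/(z - 2)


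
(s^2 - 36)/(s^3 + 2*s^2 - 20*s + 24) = (s - 6)/(s^2 - 4*s + 4)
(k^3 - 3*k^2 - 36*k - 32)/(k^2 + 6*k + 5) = (k^2 - 4*k - 32)/(k + 5)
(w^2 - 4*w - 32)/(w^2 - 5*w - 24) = (w + 4)/(w + 3)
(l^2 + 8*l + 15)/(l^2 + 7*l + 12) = (l + 5)/(l + 4)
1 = 1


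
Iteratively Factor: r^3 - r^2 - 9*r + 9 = (r - 1)*(r^2 - 9) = (r - 1)*(r + 3)*(r - 3)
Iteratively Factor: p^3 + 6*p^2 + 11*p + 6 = (p + 1)*(p^2 + 5*p + 6) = (p + 1)*(p + 3)*(p + 2)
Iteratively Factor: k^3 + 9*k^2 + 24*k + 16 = (k + 4)*(k^2 + 5*k + 4) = (k + 1)*(k + 4)*(k + 4)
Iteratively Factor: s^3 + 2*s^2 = (s)*(s^2 + 2*s) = s^2*(s + 2)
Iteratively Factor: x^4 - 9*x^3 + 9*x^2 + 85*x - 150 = (x - 5)*(x^3 - 4*x^2 - 11*x + 30) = (x - 5)^2*(x^2 + x - 6) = (x - 5)^2*(x + 3)*(x - 2)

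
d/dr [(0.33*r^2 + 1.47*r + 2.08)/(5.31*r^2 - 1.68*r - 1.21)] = (-8.3601*r^2 - 22.8882*r + 1.7157)/(28.1961*r^4 - 17.8416*r^3 - 10.0278*r^2 + 4.0656*r + 1.4641)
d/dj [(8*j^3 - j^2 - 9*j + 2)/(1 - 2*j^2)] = (-16*j^4 + 6*j^2 + 6*j - 9)/(4*j^4 - 4*j^2 + 1)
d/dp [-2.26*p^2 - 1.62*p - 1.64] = -4.52*p - 1.62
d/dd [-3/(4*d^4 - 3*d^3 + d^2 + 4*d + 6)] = 3*(16*d^3 - 9*d^2 + 2*d + 4)/(4*d^4 - 3*d^3 + d^2 + 4*d + 6)^2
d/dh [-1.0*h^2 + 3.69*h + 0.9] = 3.69 - 2.0*h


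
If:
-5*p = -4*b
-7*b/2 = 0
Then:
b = 0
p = 0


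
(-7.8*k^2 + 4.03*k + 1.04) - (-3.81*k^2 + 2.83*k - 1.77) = -3.99*k^2 + 1.2*k + 2.81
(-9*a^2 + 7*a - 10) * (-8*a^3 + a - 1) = 72*a^5 - 56*a^4 + 71*a^3 + 16*a^2 - 17*a + 10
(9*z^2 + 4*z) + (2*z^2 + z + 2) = 11*z^2 + 5*z + 2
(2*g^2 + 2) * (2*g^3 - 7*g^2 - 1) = 4*g^5 - 14*g^4 + 4*g^3 - 16*g^2 - 2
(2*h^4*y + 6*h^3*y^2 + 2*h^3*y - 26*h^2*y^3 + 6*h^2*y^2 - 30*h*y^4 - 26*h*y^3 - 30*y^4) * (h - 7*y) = 2*h^5*y - 8*h^4*y^2 + 2*h^4*y - 68*h^3*y^3 - 8*h^3*y^2 + 152*h^2*y^4 - 68*h^2*y^3 + 210*h*y^5 + 152*h*y^4 + 210*y^5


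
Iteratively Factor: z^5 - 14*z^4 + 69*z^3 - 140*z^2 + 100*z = (z - 2)*(z^4 - 12*z^3 + 45*z^2 - 50*z) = (z - 5)*(z - 2)*(z^3 - 7*z^2 + 10*z) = z*(z - 5)*(z - 2)*(z^2 - 7*z + 10) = z*(z - 5)*(z - 2)^2*(z - 5)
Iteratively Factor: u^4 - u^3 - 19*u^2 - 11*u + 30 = (u - 1)*(u^3 - 19*u - 30) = (u - 1)*(u + 2)*(u^2 - 2*u - 15) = (u - 5)*(u - 1)*(u + 2)*(u + 3)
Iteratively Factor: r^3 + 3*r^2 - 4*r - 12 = (r + 3)*(r^2 - 4) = (r - 2)*(r + 3)*(r + 2)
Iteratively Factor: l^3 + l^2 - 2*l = (l - 1)*(l^2 + 2*l) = l*(l - 1)*(l + 2)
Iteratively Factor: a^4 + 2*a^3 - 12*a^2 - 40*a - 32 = (a + 2)*(a^3 - 12*a - 16) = (a - 4)*(a + 2)*(a^2 + 4*a + 4) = (a - 4)*(a + 2)^2*(a + 2)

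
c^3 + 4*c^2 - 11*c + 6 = (c - 1)^2*(c + 6)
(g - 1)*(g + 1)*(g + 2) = g^3 + 2*g^2 - g - 2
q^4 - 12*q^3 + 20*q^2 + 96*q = q*(q - 8)*(q - 6)*(q + 2)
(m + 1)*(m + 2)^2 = m^3 + 5*m^2 + 8*m + 4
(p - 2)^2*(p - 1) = p^3 - 5*p^2 + 8*p - 4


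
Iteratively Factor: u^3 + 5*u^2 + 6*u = (u + 2)*(u^2 + 3*u) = u*(u + 2)*(u + 3)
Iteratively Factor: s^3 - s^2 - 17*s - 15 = (s - 5)*(s^2 + 4*s + 3) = (s - 5)*(s + 3)*(s + 1)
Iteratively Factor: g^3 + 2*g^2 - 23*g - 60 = (g + 3)*(g^2 - g - 20) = (g + 3)*(g + 4)*(g - 5)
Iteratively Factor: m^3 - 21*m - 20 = (m + 4)*(m^2 - 4*m - 5) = (m - 5)*(m + 4)*(m + 1)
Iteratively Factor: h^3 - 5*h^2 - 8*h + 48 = (h + 3)*(h^2 - 8*h + 16) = (h - 4)*(h + 3)*(h - 4)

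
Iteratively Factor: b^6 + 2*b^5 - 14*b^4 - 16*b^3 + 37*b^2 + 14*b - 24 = (b + 4)*(b^5 - 2*b^4 - 6*b^3 + 8*b^2 + 5*b - 6) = (b + 2)*(b + 4)*(b^4 - 4*b^3 + 2*b^2 + 4*b - 3) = (b - 3)*(b + 2)*(b + 4)*(b^3 - b^2 - b + 1) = (b - 3)*(b - 1)*(b + 2)*(b + 4)*(b^2 - 1) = (b - 3)*(b - 1)*(b + 1)*(b + 2)*(b + 4)*(b - 1)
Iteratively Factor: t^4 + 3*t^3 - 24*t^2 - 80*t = (t + 4)*(t^3 - t^2 - 20*t) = t*(t + 4)*(t^2 - t - 20) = t*(t - 5)*(t + 4)*(t + 4)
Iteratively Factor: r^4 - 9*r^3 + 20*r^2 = (r)*(r^3 - 9*r^2 + 20*r) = r*(r - 4)*(r^2 - 5*r) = r^2*(r - 4)*(r - 5)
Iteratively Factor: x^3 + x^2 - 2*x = (x - 1)*(x^2 + 2*x) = (x - 1)*(x + 2)*(x)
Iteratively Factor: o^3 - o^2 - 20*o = (o)*(o^2 - o - 20) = o*(o - 5)*(o + 4)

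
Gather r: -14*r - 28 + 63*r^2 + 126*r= 63*r^2 + 112*r - 28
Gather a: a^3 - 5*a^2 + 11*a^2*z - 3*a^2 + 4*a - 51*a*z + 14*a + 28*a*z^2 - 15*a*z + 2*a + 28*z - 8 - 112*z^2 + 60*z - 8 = a^3 + a^2*(11*z - 8) + a*(28*z^2 - 66*z + 20) - 112*z^2 + 88*z - 16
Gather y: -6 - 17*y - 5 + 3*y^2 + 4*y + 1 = 3*y^2 - 13*y - 10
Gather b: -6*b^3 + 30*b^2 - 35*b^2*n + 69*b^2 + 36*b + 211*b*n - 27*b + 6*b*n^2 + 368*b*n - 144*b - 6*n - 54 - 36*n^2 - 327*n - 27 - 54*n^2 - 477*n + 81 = -6*b^3 + b^2*(99 - 35*n) + b*(6*n^2 + 579*n - 135) - 90*n^2 - 810*n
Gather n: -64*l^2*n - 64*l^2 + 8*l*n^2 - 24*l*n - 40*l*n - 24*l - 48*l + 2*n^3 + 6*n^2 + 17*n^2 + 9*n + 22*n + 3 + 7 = -64*l^2 - 72*l + 2*n^3 + n^2*(8*l + 23) + n*(-64*l^2 - 64*l + 31) + 10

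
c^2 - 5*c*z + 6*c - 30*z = (c + 6)*(c - 5*z)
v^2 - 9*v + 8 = (v - 8)*(v - 1)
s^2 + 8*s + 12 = (s + 2)*(s + 6)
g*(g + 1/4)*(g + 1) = g^3 + 5*g^2/4 + g/4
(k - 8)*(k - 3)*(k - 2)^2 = k^4 - 15*k^3 + 72*k^2 - 140*k + 96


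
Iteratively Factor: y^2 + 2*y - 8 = (y + 4)*(y - 2)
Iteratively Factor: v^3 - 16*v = (v - 4)*(v^2 + 4*v) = v*(v - 4)*(v + 4)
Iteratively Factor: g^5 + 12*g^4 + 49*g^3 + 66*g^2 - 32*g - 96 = (g + 3)*(g^4 + 9*g^3 + 22*g^2 - 32) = (g + 3)*(g + 4)*(g^3 + 5*g^2 + 2*g - 8) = (g + 2)*(g + 3)*(g + 4)*(g^2 + 3*g - 4) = (g + 2)*(g + 3)*(g + 4)^2*(g - 1)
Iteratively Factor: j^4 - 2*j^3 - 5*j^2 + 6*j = (j - 1)*(j^3 - j^2 - 6*j) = (j - 1)*(j + 2)*(j^2 - 3*j) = j*(j - 1)*(j + 2)*(j - 3)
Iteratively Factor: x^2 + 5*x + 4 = (x + 4)*(x + 1)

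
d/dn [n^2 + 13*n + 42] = 2*n + 13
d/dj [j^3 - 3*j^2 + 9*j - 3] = 3*j^2 - 6*j + 9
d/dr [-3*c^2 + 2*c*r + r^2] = 2*c + 2*r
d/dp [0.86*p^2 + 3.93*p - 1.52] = 1.72*p + 3.93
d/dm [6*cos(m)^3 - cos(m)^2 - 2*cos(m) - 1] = 2*(-9*cos(m)^2 + cos(m) + 1)*sin(m)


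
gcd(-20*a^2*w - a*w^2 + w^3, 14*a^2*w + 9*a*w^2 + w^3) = w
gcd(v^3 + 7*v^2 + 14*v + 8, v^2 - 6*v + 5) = 1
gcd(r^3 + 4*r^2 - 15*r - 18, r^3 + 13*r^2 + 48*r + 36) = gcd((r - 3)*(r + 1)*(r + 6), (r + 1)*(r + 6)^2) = r^2 + 7*r + 6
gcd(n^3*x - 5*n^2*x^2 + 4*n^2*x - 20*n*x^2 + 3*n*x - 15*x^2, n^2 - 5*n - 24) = n + 3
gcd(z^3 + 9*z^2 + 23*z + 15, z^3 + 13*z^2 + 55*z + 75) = z^2 + 8*z + 15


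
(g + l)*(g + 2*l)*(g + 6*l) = g^3 + 9*g^2*l + 20*g*l^2 + 12*l^3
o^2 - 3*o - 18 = (o - 6)*(o + 3)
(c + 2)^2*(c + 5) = c^3 + 9*c^2 + 24*c + 20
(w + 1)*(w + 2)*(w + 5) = w^3 + 8*w^2 + 17*w + 10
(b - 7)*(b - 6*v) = b^2 - 6*b*v - 7*b + 42*v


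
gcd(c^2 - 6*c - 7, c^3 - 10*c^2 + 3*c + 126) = c - 7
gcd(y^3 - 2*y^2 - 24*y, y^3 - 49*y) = y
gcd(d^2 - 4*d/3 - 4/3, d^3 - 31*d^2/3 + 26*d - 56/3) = d - 2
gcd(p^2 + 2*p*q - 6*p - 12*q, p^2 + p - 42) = p - 6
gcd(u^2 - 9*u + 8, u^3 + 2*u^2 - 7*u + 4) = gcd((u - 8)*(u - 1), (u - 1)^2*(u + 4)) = u - 1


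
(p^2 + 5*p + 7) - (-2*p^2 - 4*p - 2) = 3*p^2 + 9*p + 9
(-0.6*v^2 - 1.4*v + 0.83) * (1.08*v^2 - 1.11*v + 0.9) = -0.648*v^4 - 0.846*v^3 + 1.9104*v^2 - 2.1813*v + 0.747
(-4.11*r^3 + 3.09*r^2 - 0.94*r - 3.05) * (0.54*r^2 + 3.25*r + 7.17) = -2.2194*r^5 - 11.6889*r^4 - 19.9338*r^3 + 17.4533*r^2 - 16.6523*r - 21.8685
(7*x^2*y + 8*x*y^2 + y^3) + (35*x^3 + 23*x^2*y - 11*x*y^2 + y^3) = 35*x^3 + 30*x^2*y - 3*x*y^2 + 2*y^3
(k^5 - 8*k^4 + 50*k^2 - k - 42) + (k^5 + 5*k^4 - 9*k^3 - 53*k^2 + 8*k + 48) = 2*k^5 - 3*k^4 - 9*k^3 - 3*k^2 + 7*k + 6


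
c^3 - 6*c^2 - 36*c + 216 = (c - 6)^2*(c + 6)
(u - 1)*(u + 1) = u^2 - 1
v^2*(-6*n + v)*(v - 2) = -6*n*v^3 + 12*n*v^2 + v^4 - 2*v^3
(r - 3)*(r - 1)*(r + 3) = r^3 - r^2 - 9*r + 9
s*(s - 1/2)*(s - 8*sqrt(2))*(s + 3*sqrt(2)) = s^4 - 5*sqrt(2)*s^3 - s^3/2 - 48*s^2 + 5*sqrt(2)*s^2/2 + 24*s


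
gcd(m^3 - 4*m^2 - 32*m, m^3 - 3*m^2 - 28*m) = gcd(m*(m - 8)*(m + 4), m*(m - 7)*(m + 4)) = m^2 + 4*m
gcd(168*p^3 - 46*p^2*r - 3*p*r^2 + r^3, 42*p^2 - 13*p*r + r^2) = 6*p - r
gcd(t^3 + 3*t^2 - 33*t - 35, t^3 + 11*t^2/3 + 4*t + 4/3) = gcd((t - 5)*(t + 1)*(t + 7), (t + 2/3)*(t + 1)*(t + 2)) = t + 1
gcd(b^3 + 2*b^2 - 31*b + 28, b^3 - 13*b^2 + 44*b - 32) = b^2 - 5*b + 4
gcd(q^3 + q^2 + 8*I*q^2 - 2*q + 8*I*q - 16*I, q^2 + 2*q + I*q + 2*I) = q + 2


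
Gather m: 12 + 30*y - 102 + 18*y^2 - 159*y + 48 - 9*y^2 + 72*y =9*y^2 - 57*y - 42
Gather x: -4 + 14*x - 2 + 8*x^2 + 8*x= 8*x^2 + 22*x - 6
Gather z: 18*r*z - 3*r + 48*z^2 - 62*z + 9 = -3*r + 48*z^2 + z*(18*r - 62) + 9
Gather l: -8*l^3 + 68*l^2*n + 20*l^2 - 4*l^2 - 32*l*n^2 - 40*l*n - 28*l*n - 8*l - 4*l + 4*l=-8*l^3 + l^2*(68*n + 16) + l*(-32*n^2 - 68*n - 8)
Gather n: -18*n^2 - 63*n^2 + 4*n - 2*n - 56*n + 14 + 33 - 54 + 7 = -81*n^2 - 54*n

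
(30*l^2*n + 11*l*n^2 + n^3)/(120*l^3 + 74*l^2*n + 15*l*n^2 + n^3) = n/(4*l + n)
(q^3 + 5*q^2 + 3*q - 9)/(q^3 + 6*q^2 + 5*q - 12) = (q + 3)/(q + 4)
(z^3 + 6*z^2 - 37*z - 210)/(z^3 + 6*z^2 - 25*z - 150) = (z^2 + z - 42)/(z^2 + z - 30)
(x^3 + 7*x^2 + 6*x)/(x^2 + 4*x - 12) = x*(x + 1)/(x - 2)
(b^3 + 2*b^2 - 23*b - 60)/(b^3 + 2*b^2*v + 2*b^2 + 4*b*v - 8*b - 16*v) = (b^2 - 2*b - 15)/(b^2 + 2*b*v - 2*b - 4*v)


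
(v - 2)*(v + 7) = v^2 + 5*v - 14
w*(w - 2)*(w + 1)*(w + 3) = w^4 + 2*w^3 - 5*w^2 - 6*w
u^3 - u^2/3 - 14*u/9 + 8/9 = (u - 1)*(u - 2/3)*(u + 4/3)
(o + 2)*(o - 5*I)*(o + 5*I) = o^3 + 2*o^2 + 25*o + 50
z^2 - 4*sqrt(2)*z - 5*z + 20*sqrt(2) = (z - 5)*(z - 4*sqrt(2))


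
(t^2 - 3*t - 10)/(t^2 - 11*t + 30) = (t + 2)/(t - 6)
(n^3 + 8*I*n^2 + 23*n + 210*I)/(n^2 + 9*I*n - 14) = (n^2 + I*n + 30)/(n + 2*I)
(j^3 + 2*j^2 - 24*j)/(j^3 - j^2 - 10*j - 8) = j*(j + 6)/(j^2 + 3*j + 2)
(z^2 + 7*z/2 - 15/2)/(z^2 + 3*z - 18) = (2*z^2 + 7*z - 15)/(2*(z^2 + 3*z - 18))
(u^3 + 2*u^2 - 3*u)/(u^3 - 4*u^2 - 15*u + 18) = u/(u - 6)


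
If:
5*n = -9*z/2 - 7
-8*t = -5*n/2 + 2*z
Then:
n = -9*z/10 - 7/5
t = -17*z/32 - 7/16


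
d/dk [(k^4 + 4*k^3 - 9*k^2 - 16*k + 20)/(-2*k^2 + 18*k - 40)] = (-2*k^5 + 23*k^4 - 8*k^3 - 337*k^2 + 400*k + 140)/(2*(k^4 - 18*k^3 + 121*k^2 - 360*k + 400))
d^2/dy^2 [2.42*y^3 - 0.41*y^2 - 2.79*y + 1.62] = 14.52*y - 0.82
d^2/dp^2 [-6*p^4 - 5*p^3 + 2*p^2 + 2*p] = -72*p^2 - 30*p + 4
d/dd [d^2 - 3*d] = 2*d - 3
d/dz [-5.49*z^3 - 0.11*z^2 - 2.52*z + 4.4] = -16.47*z^2 - 0.22*z - 2.52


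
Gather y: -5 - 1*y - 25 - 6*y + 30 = -7*y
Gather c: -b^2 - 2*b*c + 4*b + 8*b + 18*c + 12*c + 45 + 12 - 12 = -b^2 + 12*b + c*(30 - 2*b) + 45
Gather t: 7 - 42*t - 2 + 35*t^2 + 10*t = 35*t^2 - 32*t + 5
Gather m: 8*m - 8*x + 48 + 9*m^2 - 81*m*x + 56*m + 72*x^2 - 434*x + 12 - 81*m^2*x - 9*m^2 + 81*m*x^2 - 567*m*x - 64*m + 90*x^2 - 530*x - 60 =-81*m^2*x + m*(81*x^2 - 648*x) + 162*x^2 - 972*x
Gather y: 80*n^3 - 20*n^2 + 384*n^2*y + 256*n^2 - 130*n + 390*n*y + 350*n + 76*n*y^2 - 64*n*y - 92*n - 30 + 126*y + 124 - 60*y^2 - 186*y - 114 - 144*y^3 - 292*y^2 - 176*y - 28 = 80*n^3 + 236*n^2 + 128*n - 144*y^3 + y^2*(76*n - 352) + y*(384*n^2 + 326*n - 236) - 48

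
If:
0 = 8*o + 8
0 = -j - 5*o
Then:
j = 5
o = -1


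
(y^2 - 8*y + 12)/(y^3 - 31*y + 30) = (y^2 - 8*y + 12)/(y^3 - 31*y + 30)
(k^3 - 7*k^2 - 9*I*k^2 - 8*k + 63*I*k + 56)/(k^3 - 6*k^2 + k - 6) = (k^2 - k*(7 + 8*I) + 56*I)/(k^2 + k*(-6 + I) - 6*I)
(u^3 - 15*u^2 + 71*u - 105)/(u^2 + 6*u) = (u^3 - 15*u^2 + 71*u - 105)/(u*(u + 6))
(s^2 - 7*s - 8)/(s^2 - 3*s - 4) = (s - 8)/(s - 4)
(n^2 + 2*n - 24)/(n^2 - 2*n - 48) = (n - 4)/(n - 8)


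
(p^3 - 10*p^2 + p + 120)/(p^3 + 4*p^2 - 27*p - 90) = (p - 8)/(p + 6)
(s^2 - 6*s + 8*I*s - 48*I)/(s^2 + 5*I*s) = (s^2 - 6*s + 8*I*s - 48*I)/(s*(s + 5*I))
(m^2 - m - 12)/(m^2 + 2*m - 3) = (m - 4)/(m - 1)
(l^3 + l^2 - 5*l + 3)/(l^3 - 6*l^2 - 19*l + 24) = (l - 1)/(l - 8)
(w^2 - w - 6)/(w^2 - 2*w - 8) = (w - 3)/(w - 4)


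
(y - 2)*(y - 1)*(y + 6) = y^3 + 3*y^2 - 16*y + 12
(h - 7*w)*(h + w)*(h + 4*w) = h^3 - 2*h^2*w - 31*h*w^2 - 28*w^3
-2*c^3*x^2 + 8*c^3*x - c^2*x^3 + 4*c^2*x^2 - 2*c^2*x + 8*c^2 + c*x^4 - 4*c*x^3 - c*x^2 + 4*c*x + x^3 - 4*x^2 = (-2*c + x)*(c + x)*(x - 4)*(c*x + 1)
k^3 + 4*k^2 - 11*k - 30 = (k - 3)*(k + 2)*(k + 5)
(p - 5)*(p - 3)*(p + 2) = p^3 - 6*p^2 - p + 30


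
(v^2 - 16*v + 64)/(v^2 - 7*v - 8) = (v - 8)/(v + 1)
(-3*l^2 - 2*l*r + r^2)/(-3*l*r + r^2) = (l + r)/r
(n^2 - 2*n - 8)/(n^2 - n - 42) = (-n^2 + 2*n + 8)/(-n^2 + n + 42)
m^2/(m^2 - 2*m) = m/(m - 2)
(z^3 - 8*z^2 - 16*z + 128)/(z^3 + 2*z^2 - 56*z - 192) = (z - 4)/(z + 6)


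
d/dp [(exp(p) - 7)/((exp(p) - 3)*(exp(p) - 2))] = (-exp(2*p) + 14*exp(p) - 29)*exp(p)/(exp(4*p) - 10*exp(3*p) + 37*exp(2*p) - 60*exp(p) + 36)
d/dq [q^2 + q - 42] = 2*q + 1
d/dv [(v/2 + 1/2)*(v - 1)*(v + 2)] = 3*v^2/2 + 2*v - 1/2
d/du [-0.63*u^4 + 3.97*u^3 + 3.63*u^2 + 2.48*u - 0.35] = -2.52*u^3 + 11.91*u^2 + 7.26*u + 2.48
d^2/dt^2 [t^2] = 2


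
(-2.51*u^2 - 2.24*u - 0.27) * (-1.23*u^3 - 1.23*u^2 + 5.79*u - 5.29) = 3.0873*u^5 + 5.8425*u^4 - 11.4456*u^3 + 0.640399999999998*u^2 + 10.2863*u + 1.4283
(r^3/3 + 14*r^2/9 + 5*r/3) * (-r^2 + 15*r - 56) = -r^5/3 + 31*r^4/9 + 3*r^3 - 559*r^2/9 - 280*r/3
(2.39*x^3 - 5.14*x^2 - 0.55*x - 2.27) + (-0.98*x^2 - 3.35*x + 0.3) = 2.39*x^3 - 6.12*x^2 - 3.9*x - 1.97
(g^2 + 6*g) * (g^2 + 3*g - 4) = g^4 + 9*g^3 + 14*g^2 - 24*g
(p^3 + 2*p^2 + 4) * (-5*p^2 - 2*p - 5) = -5*p^5 - 12*p^4 - 9*p^3 - 30*p^2 - 8*p - 20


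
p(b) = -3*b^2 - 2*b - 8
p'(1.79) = -12.74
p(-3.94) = -46.69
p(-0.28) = -7.68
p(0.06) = -8.13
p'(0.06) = -2.36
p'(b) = -6*b - 2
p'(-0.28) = -0.32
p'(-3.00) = 16.00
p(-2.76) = -25.33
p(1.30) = -15.67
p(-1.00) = -9.00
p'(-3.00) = 16.00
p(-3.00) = -29.00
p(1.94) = -23.17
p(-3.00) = -29.00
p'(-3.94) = 21.64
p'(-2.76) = 14.56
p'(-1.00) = 4.00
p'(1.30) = -9.80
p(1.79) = -21.19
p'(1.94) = -13.64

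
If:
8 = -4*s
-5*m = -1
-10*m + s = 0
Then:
No Solution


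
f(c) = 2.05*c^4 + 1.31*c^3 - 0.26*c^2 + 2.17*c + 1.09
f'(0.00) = 2.17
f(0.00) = 1.09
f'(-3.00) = -182.30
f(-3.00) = 122.92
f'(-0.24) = 2.41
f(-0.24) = 0.54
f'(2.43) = 141.77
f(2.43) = 95.10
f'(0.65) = 5.74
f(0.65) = 3.12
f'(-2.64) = -119.94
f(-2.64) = 69.02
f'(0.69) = 6.38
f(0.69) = 3.36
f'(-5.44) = -1198.81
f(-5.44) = 1566.05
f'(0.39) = 3.05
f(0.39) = 2.02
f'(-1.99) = -45.85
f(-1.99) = 17.57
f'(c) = 8.2*c^3 + 3.93*c^2 - 0.52*c + 2.17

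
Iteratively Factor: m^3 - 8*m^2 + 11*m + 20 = (m + 1)*(m^2 - 9*m + 20) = (m - 4)*(m + 1)*(m - 5)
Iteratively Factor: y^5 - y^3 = (y - 1)*(y^4 + y^3) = y*(y - 1)*(y^3 + y^2) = y^2*(y - 1)*(y^2 + y) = y^3*(y - 1)*(y + 1)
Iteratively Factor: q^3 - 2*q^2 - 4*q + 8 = (q - 2)*(q^2 - 4) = (q - 2)*(q + 2)*(q - 2)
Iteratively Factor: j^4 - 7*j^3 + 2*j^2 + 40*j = (j)*(j^3 - 7*j^2 + 2*j + 40) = j*(j - 5)*(j^2 - 2*j - 8) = j*(j - 5)*(j - 4)*(j + 2)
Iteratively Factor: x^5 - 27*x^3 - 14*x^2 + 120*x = (x + 4)*(x^4 - 4*x^3 - 11*x^2 + 30*x) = x*(x + 4)*(x^3 - 4*x^2 - 11*x + 30) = x*(x - 2)*(x + 4)*(x^2 - 2*x - 15) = x*(x - 2)*(x + 3)*(x + 4)*(x - 5)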